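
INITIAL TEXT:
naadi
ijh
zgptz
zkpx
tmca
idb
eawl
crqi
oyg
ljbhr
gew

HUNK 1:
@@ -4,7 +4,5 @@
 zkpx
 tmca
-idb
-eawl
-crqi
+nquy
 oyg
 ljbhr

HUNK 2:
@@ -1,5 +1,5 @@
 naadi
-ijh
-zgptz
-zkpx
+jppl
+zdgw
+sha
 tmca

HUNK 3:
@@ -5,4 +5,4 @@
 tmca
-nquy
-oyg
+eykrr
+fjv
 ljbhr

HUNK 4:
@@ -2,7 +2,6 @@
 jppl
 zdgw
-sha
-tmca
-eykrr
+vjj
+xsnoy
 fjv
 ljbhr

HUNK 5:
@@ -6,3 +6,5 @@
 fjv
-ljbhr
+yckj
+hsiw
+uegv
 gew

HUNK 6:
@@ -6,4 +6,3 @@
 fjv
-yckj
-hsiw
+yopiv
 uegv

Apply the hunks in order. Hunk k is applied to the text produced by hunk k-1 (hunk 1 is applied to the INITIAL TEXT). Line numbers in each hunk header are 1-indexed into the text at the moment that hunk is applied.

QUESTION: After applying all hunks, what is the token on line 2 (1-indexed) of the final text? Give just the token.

Answer: jppl

Derivation:
Hunk 1: at line 4 remove [idb,eawl,crqi] add [nquy] -> 9 lines: naadi ijh zgptz zkpx tmca nquy oyg ljbhr gew
Hunk 2: at line 1 remove [ijh,zgptz,zkpx] add [jppl,zdgw,sha] -> 9 lines: naadi jppl zdgw sha tmca nquy oyg ljbhr gew
Hunk 3: at line 5 remove [nquy,oyg] add [eykrr,fjv] -> 9 lines: naadi jppl zdgw sha tmca eykrr fjv ljbhr gew
Hunk 4: at line 2 remove [sha,tmca,eykrr] add [vjj,xsnoy] -> 8 lines: naadi jppl zdgw vjj xsnoy fjv ljbhr gew
Hunk 5: at line 6 remove [ljbhr] add [yckj,hsiw,uegv] -> 10 lines: naadi jppl zdgw vjj xsnoy fjv yckj hsiw uegv gew
Hunk 6: at line 6 remove [yckj,hsiw] add [yopiv] -> 9 lines: naadi jppl zdgw vjj xsnoy fjv yopiv uegv gew
Final line 2: jppl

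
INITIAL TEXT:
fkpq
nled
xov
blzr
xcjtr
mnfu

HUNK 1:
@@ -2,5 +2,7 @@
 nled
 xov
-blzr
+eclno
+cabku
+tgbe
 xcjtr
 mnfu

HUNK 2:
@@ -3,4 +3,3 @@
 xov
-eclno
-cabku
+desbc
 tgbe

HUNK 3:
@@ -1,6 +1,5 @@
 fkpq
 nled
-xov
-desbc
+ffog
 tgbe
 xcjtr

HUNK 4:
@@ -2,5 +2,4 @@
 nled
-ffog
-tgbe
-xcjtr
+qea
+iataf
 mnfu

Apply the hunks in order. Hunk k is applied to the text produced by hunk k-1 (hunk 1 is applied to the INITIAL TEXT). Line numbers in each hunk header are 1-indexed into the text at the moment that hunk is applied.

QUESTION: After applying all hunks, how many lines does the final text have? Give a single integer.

Answer: 5

Derivation:
Hunk 1: at line 2 remove [blzr] add [eclno,cabku,tgbe] -> 8 lines: fkpq nled xov eclno cabku tgbe xcjtr mnfu
Hunk 2: at line 3 remove [eclno,cabku] add [desbc] -> 7 lines: fkpq nled xov desbc tgbe xcjtr mnfu
Hunk 3: at line 1 remove [xov,desbc] add [ffog] -> 6 lines: fkpq nled ffog tgbe xcjtr mnfu
Hunk 4: at line 2 remove [ffog,tgbe,xcjtr] add [qea,iataf] -> 5 lines: fkpq nled qea iataf mnfu
Final line count: 5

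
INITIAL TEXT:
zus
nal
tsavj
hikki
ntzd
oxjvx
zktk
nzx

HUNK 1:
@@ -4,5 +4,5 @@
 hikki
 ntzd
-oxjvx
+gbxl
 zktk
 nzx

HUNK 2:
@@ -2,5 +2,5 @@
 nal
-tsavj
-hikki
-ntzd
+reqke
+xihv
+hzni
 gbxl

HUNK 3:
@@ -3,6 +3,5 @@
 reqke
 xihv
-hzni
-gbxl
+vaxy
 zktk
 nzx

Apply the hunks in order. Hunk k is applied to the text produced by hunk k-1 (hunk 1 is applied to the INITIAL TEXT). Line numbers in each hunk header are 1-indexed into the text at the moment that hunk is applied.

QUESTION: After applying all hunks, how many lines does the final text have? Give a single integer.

Hunk 1: at line 4 remove [oxjvx] add [gbxl] -> 8 lines: zus nal tsavj hikki ntzd gbxl zktk nzx
Hunk 2: at line 2 remove [tsavj,hikki,ntzd] add [reqke,xihv,hzni] -> 8 lines: zus nal reqke xihv hzni gbxl zktk nzx
Hunk 3: at line 3 remove [hzni,gbxl] add [vaxy] -> 7 lines: zus nal reqke xihv vaxy zktk nzx
Final line count: 7

Answer: 7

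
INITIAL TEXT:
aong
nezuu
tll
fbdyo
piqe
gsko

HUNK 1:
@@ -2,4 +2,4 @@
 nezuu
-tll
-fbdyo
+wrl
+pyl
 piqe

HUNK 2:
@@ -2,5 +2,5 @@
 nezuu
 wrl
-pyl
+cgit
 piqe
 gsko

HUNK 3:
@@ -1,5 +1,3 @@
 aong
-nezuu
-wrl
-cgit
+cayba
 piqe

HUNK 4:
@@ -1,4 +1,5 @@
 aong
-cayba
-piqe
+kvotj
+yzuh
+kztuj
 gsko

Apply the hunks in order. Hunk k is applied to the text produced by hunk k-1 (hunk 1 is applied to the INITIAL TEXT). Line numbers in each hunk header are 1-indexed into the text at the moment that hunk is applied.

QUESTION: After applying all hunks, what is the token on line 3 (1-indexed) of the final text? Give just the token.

Hunk 1: at line 2 remove [tll,fbdyo] add [wrl,pyl] -> 6 lines: aong nezuu wrl pyl piqe gsko
Hunk 2: at line 2 remove [pyl] add [cgit] -> 6 lines: aong nezuu wrl cgit piqe gsko
Hunk 3: at line 1 remove [nezuu,wrl,cgit] add [cayba] -> 4 lines: aong cayba piqe gsko
Hunk 4: at line 1 remove [cayba,piqe] add [kvotj,yzuh,kztuj] -> 5 lines: aong kvotj yzuh kztuj gsko
Final line 3: yzuh

Answer: yzuh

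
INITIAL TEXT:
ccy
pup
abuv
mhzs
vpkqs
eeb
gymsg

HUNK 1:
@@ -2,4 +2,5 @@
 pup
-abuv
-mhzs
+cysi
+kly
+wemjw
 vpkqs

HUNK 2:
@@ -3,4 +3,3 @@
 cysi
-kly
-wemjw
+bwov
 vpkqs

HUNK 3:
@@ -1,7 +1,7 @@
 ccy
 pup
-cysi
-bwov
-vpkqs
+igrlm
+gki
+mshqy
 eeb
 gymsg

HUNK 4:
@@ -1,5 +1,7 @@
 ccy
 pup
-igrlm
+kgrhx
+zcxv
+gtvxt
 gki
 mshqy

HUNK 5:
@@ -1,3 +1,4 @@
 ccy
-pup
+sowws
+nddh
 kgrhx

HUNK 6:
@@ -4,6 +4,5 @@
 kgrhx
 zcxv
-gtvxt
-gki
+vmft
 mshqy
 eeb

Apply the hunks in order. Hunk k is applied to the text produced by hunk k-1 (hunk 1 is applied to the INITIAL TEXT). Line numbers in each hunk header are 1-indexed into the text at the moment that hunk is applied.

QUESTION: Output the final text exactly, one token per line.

Hunk 1: at line 2 remove [abuv,mhzs] add [cysi,kly,wemjw] -> 8 lines: ccy pup cysi kly wemjw vpkqs eeb gymsg
Hunk 2: at line 3 remove [kly,wemjw] add [bwov] -> 7 lines: ccy pup cysi bwov vpkqs eeb gymsg
Hunk 3: at line 1 remove [cysi,bwov,vpkqs] add [igrlm,gki,mshqy] -> 7 lines: ccy pup igrlm gki mshqy eeb gymsg
Hunk 4: at line 1 remove [igrlm] add [kgrhx,zcxv,gtvxt] -> 9 lines: ccy pup kgrhx zcxv gtvxt gki mshqy eeb gymsg
Hunk 5: at line 1 remove [pup] add [sowws,nddh] -> 10 lines: ccy sowws nddh kgrhx zcxv gtvxt gki mshqy eeb gymsg
Hunk 6: at line 4 remove [gtvxt,gki] add [vmft] -> 9 lines: ccy sowws nddh kgrhx zcxv vmft mshqy eeb gymsg

Answer: ccy
sowws
nddh
kgrhx
zcxv
vmft
mshqy
eeb
gymsg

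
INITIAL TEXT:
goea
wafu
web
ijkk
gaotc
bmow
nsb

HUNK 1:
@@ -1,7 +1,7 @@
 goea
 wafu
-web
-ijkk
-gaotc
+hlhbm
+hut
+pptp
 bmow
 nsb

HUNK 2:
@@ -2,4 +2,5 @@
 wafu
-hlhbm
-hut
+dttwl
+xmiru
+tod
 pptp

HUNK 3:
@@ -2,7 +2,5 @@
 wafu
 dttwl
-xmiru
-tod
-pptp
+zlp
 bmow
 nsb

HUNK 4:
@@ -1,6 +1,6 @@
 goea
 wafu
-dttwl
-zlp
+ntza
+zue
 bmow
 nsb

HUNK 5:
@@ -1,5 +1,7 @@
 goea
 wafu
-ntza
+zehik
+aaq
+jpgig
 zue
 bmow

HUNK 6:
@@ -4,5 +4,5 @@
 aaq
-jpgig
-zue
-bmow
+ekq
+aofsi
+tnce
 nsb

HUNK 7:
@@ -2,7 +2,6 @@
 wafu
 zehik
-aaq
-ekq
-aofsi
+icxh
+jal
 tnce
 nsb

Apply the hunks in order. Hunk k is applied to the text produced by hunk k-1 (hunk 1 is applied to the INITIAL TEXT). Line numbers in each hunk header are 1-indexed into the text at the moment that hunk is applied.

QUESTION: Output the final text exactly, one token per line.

Answer: goea
wafu
zehik
icxh
jal
tnce
nsb

Derivation:
Hunk 1: at line 1 remove [web,ijkk,gaotc] add [hlhbm,hut,pptp] -> 7 lines: goea wafu hlhbm hut pptp bmow nsb
Hunk 2: at line 2 remove [hlhbm,hut] add [dttwl,xmiru,tod] -> 8 lines: goea wafu dttwl xmiru tod pptp bmow nsb
Hunk 3: at line 2 remove [xmiru,tod,pptp] add [zlp] -> 6 lines: goea wafu dttwl zlp bmow nsb
Hunk 4: at line 1 remove [dttwl,zlp] add [ntza,zue] -> 6 lines: goea wafu ntza zue bmow nsb
Hunk 5: at line 1 remove [ntza] add [zehik,aaq,jpgig] -> 8 lines: goea wafu zehik aaq jpgig zue bmow nsb
Hunk 6: at line 4 remove [jpgig,zue,bmow] add [ekq,aofsi,tnce] -> 8 lines: goea wafu zehik aaq ekq aofsi tnce nsb
Hunk 7: at line 2 remove [aaq,ekq,aofsi] add [icxh,jal] -> 7 lines: goea wafu zehik icxh jal tnce nsb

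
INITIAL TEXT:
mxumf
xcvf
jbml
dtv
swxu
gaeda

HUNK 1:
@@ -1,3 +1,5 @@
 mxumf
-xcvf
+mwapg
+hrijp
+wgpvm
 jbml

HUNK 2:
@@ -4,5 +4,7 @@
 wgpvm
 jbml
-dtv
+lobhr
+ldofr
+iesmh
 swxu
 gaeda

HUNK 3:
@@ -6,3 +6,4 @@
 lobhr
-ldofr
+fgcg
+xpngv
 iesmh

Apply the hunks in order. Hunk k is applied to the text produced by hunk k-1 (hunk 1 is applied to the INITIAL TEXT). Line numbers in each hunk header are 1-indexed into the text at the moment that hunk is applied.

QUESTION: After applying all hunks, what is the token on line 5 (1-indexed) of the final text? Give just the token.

Answer: jbml

Derivation:
Hunk 1: at line 1 remove [xcvf] add [mwapg,hrijp,wgpvm] -> 8 lines: mxumf mwapg hrijp wgpvm jbml dtv swxu gaeda
Hunk 2: at line 4 remove [dtv] add [lobhr,ldofr,iesmh] -> 10 lines: mxumf mwapg hrijp wgpvm jbml lobhr ldofr iesmh swxu gaeda
Hunk 3: at line 6 remove [ldofr] add [fgcg,xpngv] -> 11 lines: mxumf mwapg hrijp wgpvm jbml lobhr fgcg xpngv iesmh swxu gaeda
Final line 5: jbml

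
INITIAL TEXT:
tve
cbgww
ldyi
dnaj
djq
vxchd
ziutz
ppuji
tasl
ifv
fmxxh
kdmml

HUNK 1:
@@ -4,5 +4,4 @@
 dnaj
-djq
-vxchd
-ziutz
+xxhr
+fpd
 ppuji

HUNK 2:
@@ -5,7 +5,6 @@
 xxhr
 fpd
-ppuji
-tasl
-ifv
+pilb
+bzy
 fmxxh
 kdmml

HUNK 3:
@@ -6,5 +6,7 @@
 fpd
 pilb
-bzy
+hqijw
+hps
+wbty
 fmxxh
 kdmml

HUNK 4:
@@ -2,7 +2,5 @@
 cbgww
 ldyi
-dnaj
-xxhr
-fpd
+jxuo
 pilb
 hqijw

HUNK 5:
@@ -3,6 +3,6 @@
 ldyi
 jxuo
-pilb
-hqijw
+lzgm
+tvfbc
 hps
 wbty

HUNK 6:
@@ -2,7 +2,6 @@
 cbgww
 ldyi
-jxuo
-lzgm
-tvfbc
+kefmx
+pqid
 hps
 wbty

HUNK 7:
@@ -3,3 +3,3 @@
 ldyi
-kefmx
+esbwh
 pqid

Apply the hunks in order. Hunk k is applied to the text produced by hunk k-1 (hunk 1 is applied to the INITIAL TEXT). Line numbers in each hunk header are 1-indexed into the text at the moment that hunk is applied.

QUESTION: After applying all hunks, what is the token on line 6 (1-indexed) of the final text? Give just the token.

Hunk 1: at line 4 remove [djq,vxchd,ziutz] add [xxhr,fpd] -> 11 lines: tve cbgww ldyi dnaj xxhr fpd ppuji tasl ifv fmxxh kdmml
Hunk 2: at line 5 remove [ppuji,tasl,ifv] add [pilb,bzy] -> 10 lines: tve cbgww ldyi dnaj xxhr fpd pilb bzy fmxxh kdmml
Hunk 3: at line 6 remove [bzy] add [hqijw,hps,wbty] -> 12 lines: tve cbgww ldyi dnaj xxhr fpd pilb hqijw hps wbty fmxxh kdmml
Hunk 4: at line 2 remove [dnaj,xxhr,fpd] add [jxuo] -> 10 lines: tve cbgww ldyi jxuo pilb hqijw hps wbty fmxxh kdmml
Hunk 5: at line 3 remove [pilb,hqijw] add [lzgm,tvfbc] -> 10 lines: tve cbgww ldyi jxuo lzgm tvfbc hps wbty fmxxh kdmml
Hunk 6: at line 2 remove [jxuo,lzgm,tvfbc] add [kefmx,pqid] -> 9 lines: tve cbgww ldyi kefmx pqid hps wbty fmxxh kdmml
Hunk 7: at line 3 remove [kefmx] add [esbwh] -> 9 lines: tve cbgww ldyi esbwh pqid hps wbty fmxxh kdmml
Final line 6: hps

Answer: hps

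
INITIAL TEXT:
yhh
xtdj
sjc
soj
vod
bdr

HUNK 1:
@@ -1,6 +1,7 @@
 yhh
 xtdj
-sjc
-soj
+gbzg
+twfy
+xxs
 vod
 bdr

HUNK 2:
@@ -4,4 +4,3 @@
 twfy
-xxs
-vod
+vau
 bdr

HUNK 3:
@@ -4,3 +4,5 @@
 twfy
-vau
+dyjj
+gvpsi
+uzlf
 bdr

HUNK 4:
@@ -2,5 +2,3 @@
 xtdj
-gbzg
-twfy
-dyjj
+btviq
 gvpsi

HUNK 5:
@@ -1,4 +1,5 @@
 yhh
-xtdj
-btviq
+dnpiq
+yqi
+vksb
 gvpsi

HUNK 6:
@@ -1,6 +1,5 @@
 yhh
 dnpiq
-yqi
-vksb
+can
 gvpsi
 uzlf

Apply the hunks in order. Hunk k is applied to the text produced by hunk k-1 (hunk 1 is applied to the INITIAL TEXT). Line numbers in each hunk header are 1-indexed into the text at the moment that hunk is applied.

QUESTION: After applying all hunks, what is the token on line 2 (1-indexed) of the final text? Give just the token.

Hunk 1: at line 1 remove [sjc,soj] add [gbzg,twfy,xxs] -> 7 lines: yhh xtdj gbzg twfy xxs vod bdr
Hunk 2: at line 4 remove [xxs,vod] add [vau] -> 6 lines: yhh xtdj gbzg twfy vau bdr
Hunk 3: at line 4 remove [vau] add [dyjj,gvpsi,uzlf] -> 8 lines: yhh xtdj gbzg twfy dyjj gvpsi uzlf bdr
Hunk 4: at line 2 remove [gbzg,twfy,dyjj] add [btviq] -> 6 lines: yhh xtdj btviq gvpsi uzlf bdr
Hunk 5: at line 1 remove [xtdj,btviq] add [dnpiq,yqi,vksb] -> 7 lines: yhh dnpiq yqi vksb gvpsi uzlf bdr
Hunk 6: at line 1 remove [yqi,vksb] add [can] -> 6 lines: yhh dnpiq can gvpsi uzlf bdr
Final line 2: dnpiq

Answer: dnpiq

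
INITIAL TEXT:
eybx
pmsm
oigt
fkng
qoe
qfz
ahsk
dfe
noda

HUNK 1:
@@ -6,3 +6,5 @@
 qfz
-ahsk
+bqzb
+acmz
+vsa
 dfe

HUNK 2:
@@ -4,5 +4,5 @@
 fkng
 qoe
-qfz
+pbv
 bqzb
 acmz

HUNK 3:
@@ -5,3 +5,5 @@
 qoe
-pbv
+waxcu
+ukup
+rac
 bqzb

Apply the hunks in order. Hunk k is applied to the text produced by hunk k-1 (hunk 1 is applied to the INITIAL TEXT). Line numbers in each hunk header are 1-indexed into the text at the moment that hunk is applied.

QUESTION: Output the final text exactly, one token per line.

Hunk 1: at line 6 remove [ahsk] add [bqzb,acmz,vsa] -> 11 lines: eybx pmsm oigt fkng qoe qfz bqzb acmz vsa dfe noda
Hunk 2: at line 4 remove [qfz] add [pbv] -> 11 lines: eybx pmsm oigt fkng qoe pbv bqzb acmz vsa dfe noda
Hunk 3: at line 5 remove [pbv] add [waxcu,ukup,rac] -> 13 lines: eybx pmsm oigt fkng qoe waxcu ukup rac bqzb acmz vsa dfe noda

Answer: eybx
pmsm
oigt
fkng
qoe
waxcu
ukup
rac
bqzb
acmz
vsa
dfe
noda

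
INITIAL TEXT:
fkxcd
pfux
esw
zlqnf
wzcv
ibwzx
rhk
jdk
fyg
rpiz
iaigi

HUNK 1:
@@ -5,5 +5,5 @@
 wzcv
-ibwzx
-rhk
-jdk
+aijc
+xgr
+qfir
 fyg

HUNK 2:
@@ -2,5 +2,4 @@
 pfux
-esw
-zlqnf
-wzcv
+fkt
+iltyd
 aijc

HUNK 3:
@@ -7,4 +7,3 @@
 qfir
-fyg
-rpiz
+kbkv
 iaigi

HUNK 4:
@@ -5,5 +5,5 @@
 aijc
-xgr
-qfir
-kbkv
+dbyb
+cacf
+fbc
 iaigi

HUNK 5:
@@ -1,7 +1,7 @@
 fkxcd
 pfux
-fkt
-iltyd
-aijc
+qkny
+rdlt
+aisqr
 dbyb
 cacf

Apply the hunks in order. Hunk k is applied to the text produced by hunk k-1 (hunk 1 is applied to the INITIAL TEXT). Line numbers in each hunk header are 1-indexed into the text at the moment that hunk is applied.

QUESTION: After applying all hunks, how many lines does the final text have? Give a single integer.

Answer: 9

Derivation:
Hunk 1: at line 5 remove [ibwzx,rhk,jdk] add [aijc,xgr,qfir] -> 11 lines: fkxcd pfux esw zlqnf wzcv aijc xgr qfir fyg rpiz iaigi
Hunk 2: at line 2 remove [esw,zlqnf,wzcv] add [fkt,iltyd] -> 10 lines: fkxcd pfux fkt iltyd aijc xgr qfir fyg rpiz iaigi
Hunk 3: at line 7 remove [fyg,rpiz] add [kbkv] -> 9 lines: fkxcd pfux fkt iltyd aijc xgr qfir kbkv iaigi
Hunk 4: at line 5 remove [xgr,qfir,kbkv] add [dbyb,cacf,fbc] -> 9 lines: fkxcd pfux fkt iltyd aijc dbyb cacf fbc iaigi
Hunk 5: at line 1 remove [fkt,iltyd,aijc] add [qkny,rdlt,aisqr] -> 9 lines: fkxcd pfux qkny rdlt aisqr dbyb cacf fbc iaigi
Final line count: 9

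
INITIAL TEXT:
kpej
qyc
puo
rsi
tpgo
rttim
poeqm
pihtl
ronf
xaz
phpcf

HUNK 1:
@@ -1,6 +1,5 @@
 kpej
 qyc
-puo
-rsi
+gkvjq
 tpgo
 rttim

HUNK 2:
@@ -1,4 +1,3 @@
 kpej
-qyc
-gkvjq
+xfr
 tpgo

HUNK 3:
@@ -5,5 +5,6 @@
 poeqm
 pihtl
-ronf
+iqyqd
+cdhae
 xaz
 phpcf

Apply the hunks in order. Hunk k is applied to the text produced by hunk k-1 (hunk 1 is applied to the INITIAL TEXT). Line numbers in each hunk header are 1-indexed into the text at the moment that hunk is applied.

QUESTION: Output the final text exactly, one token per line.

Hunk 1: at line 1 remove [puo,rsi] add [gkvjq] -> 10 lines: kpej qyc gkvjq tpgo rttim poeqm pihtl ronf xaz phpcf
Hunk 2: at line 1 remove [qyc,gkvjq] add [xfr] -> 9 lines: kpej xfr tpgo rttim poeqm pihtl ronf xaz phpcf
Hunk 3: at line 5 remove [ronf] add [iqyqd,cdhae] -> 10 lines: kpej xfr tpgo rttim poeqm pihtl iqyqd cdhae xaz phpcf

Answer: kpej
xfr
tpgo
rttim
poeqm
pihtl
iqyqd
cdhae
xaz
phpcf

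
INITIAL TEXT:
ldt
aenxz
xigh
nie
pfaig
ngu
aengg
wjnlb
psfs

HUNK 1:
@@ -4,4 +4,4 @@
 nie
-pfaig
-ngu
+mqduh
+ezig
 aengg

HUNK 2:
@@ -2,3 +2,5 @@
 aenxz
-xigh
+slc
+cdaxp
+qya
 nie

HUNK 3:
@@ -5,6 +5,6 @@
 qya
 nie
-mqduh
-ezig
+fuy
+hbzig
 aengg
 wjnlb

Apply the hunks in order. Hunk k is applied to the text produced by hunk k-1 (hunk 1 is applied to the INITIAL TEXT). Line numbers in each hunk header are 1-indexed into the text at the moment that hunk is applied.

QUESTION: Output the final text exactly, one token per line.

Hunk 1: at line 4 remove [pfaig,ngu] add [mqduh,ezig] -> 9 lines: ldt aenxz xigh nie mqduh ezig aengg wjnlb psfs
Hunk 2: at line 2 remove [xigh] add [slc,cdaxp,qya] -> 11 lines: ldt aenxz slc cdaxp qya nie mqduh ezig aengg wjnlb psfs
Hunk 3: at line 5 remove [mqduh,ezig] add [fuy,hbzig] -> 11 lines: ldt aenxz slc cdaxp qya nie fuy hbzig aengg wjnlb psfs

Answer: ldt
aenxz
slc
cdaxp
qya
nie
fuy
hbzig
aengg
wjnlb
psfs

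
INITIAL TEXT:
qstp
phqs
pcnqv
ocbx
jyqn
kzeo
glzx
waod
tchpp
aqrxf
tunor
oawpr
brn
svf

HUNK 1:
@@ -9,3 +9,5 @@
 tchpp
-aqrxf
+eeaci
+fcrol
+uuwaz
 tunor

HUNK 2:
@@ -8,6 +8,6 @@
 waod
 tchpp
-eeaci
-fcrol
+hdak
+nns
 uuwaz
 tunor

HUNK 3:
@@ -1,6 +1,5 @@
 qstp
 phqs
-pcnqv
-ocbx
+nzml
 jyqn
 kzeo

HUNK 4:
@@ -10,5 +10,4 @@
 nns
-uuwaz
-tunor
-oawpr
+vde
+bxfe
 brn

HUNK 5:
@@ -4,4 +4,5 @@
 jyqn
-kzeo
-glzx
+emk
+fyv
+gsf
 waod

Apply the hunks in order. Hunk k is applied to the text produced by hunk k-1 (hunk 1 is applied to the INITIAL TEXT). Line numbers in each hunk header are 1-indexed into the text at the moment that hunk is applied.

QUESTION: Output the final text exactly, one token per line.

Answer: qstp
phqs
nzml
jyqn
emk
fyv
gsf
waod
tchpp
hdak
nns
vde
bxfe
brn
svf

Derivation:
Hunk 1: at line 9 remove [aqrxf] add [eeaci,fcrol,uuwaz] -> 16 lines: qstp phqs pcnqv ocbx jyqn kzeo glzx waod tchpp eeaci fcrol uuwaz tunor oawpr brn svf
Hunk 2: at line 8 remove [eeaci,fcrol] add [hdak,nns] -> 16 lines: qstp phqs pcnqv ocbx jyqn kzeo glzx waod tchpp hdak nns uuwaz tunor oawpr brn svf
Hunk 3: at line 1 remove [pcnqv,ocbx] add [nzml] -> 15 lines: qstp phqs nzml jyqn kzeo glzx waod tchpp hdak nns uuwaz tunor oawpr brn svf
Hunk 4: at line 10 remove [uuwaz,tunor,oawpr] add [vde,bxfe] -> 14 lines: qstp phqs nzml jyqn kzeo glzx waod tchpp hdak nns vde bxfe brn svf
Hunk 5: at line 4 remove [kzeo,glzx] add [emk,fyv,gsf] -> 15 lines: qstp phqs nzml jyqn emk fyv gsf waod tchpp hdak nns vde bxfe brn svf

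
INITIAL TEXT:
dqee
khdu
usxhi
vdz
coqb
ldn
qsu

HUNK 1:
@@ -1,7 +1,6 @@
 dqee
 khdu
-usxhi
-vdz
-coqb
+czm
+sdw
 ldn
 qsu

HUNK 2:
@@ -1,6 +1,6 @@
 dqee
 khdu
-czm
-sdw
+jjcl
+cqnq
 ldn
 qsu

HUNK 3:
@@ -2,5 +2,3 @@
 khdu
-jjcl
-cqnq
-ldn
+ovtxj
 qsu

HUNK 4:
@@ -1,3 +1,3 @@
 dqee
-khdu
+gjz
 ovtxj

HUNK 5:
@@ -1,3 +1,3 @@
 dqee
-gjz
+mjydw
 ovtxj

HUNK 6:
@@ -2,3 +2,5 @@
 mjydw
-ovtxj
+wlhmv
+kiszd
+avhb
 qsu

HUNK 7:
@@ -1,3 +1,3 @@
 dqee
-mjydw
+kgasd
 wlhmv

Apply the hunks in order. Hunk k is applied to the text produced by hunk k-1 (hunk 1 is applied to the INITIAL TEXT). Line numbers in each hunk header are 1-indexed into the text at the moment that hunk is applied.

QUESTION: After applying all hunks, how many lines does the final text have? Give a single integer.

Answer: 6

Derivation:
Hunk 1: at line 1 remove [usxhi,vdz,coqb] add [czm,sdw] -> 6 lines: dqee khdu czm sdw ldn qsu
Hunk 2: at line 1 remove [czm,sdw] add [jjcl,cqnq] -> 6 lines: dqee khdu jjcl cqnq ldn qsu
Hunk 3: at line 2 remove [jjcl,cqnq,ldn] add [ovtxj] -> 4 lines: dqee khdu ovtxj qsu
Hunk 4: at line 1 remove [khdu] add [gjz] -> 4 lines: dqee gjz ovtxj qsu
Hunk 5: at line 1 remove [gjz] add [mjydw] -> 4 lines: dqee mjydw ovtxj qsu
Hunk 6: at line 2 remove [ovtxj] add [wlhmv,kiszd,avhb] -> 6 lines: dqee mjydw wlhmv kiszd avhb qsu
Hunk 7: at line 1 remove [mjydw] add [kgasd] -> 6 lines: dqee kgasd wlhmv kiszd avhb qsu
Final line count: 6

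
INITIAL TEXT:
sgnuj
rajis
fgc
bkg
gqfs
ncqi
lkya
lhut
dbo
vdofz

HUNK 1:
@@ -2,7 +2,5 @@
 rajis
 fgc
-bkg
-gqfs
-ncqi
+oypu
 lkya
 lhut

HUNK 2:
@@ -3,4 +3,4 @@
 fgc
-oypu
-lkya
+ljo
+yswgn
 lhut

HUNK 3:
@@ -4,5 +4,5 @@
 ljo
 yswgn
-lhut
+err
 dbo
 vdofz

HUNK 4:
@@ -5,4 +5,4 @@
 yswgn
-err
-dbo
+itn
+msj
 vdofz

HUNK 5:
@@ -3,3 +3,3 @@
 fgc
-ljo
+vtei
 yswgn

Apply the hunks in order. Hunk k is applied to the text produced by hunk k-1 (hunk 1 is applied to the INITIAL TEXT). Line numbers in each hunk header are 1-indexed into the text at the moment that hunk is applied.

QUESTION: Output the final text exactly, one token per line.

Answer: sgnuj
rajis
fgc
vtei
yswgn
itn
msj
vdofz

Derivation:
Hunk 1: at line 2 remove [bkg,gqfs,ncqi] add [oypu] -> 8 lines: sgnuj rajis fgc oypu lkya lhut dbo vdofz
Hunk 2: at line 3 remove [oypu,lkya] add [ljo,yswgn] -> 8 lines: sgnuj rajis fgc ljo yswgn lhut dbo vdofz
Hunk 3: at line 4 remove [lhut] add [err] -> 8 lines: sgnuj rajis fgc ljo yswgn err dbo vdofz
Hunk 4: at line 5 remove [err,dbo] add [itn,msj] -> 8 lines: sgnuj rajis fgc ljo yswgn itn msj vdofz
Hunk 5: at line 3 remove [ljo] add [vtei] -> 8 lines: sgnuj rajis fgc vtei yswgn itn msj vdofz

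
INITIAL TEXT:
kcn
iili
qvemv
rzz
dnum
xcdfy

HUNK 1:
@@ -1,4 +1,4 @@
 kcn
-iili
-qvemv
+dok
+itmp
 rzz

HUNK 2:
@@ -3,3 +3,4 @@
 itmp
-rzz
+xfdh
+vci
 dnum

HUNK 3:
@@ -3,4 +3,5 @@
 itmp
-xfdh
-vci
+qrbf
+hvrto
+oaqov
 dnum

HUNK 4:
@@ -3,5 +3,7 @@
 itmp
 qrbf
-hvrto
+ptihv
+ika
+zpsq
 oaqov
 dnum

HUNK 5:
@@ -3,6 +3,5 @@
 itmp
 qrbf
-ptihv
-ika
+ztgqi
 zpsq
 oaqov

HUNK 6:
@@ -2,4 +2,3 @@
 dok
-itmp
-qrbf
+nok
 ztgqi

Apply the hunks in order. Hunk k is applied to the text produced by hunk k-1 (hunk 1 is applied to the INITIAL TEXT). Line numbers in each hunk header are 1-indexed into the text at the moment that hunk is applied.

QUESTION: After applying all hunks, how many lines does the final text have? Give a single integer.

Hunk 1: at line 1 remove [iili,qvemv] add [dok,itmp] -> 6 lines: kcn dok itmp rzz dnum xcdfy
Hunk 2: at line 3 remove [rzz] add [xfdh,vci] -> 7 lines: kcn dok itmp xfdh vci dnum xcdfy
Hunk 3: at line 3 remove [xfdh,vci] add [qrbf,hvrto,oaqov] -> 8 lines: kcn dok itmp qrbf hvrto oaqov dnum xcdfy
Hunk 4: at line 3 remove [hvrto] add [ptihv,ika,zpsq] -> 10 lines: kcn dok itmp qrbf ptihv ika zpsq oaqov dnum xcdfy
Hunk 5: at line 3 remove [ptihv,ika] add [ztgqi] -> 9 lines: kcn dok itmp qrbf ztgqi zpsq oaqov dnum xcdfy
Hunk 6: at line 2 remove [itmp,qrbf] add [nok] -> 8 lines: kcn dok nok ztgqi zpsq oaqov dnum xcdfy
Final line count: 8

Answer: 8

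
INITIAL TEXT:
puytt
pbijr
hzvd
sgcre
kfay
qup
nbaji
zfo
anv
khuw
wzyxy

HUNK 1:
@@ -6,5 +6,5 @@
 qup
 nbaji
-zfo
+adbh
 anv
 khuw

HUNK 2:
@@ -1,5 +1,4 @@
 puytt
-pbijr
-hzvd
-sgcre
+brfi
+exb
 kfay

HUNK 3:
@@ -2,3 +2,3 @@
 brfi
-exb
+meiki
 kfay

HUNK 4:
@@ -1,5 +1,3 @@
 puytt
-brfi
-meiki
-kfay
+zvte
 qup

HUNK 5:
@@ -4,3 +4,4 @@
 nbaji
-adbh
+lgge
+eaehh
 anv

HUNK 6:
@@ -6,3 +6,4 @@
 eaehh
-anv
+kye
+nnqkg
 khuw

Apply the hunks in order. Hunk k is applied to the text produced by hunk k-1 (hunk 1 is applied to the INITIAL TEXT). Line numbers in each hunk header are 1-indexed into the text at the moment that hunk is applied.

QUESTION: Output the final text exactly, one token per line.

Hunk 1: at line 6 remove [zfo] add [adbh] -> 11 lines: puytt pbijr hzvd sgcre kfay qup nbaji adbh anv khuw wzyxy
Hunk 2: at line 1 remove [pbijr,hzvd,sgcre] add [brfi,exb] -> 10 lines: puytt brfi exb kfay qup nbaji adbh anv khuw wzyxy
Hunk 3: at line 2 remove [exb] add [meiki] -> 10 lines: puytt brfi meiki kfay qup nbaji adbh anv khuw wzyxy
Hunk 4: at line 1 remove [brfi,meiki,kfay] add [zvte] -> 8 lines: puytt zvte qup nbaji adbh anv khuw wzyxy
Hunk 5: at line 4 remove [adbh] add [lgge,eaehh] -> 9 lines: puytt zvte qup nbaji lgge eaehh anv khuw wzyxy
Hunk 6: at line 6 remove [anv] add [kye,nnqkg] -> 10 lines: puytt zvte qup nbaji lgge eaehh kye nnqkg khuw wzyxy

Answer: puytt
zvte
qup
nbaji
lgge
eaehh
kye
nnqkg
khuw
wzyxy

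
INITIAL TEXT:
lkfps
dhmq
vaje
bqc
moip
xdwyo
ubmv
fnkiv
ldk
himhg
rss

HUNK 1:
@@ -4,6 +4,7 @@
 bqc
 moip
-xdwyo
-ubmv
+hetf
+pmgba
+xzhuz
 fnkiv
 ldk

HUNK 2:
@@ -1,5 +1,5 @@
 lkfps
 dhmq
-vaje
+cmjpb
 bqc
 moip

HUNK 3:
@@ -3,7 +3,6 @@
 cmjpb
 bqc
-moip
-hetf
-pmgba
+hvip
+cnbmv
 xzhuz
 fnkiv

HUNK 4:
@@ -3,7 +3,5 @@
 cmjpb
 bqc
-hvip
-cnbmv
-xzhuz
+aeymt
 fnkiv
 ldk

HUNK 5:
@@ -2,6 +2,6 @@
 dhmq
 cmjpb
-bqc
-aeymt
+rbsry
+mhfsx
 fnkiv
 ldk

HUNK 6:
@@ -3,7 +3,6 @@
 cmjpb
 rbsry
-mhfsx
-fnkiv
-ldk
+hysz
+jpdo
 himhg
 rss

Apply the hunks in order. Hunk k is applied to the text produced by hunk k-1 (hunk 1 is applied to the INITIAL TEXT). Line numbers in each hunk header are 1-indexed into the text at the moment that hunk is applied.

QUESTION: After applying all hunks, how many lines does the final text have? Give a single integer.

Answer: 8

Derivation:
Hunk 1: at line 4 remove [xdwyo,ubmv] add [hetf,pmgba,xzhuz] -> 12 lines: lkfps dhmq vaje bqc moip hetf pmgba xzhuz fnkiv ldk himhg rss
Hunk 2: at line 1 remove [vaje] add [cmjpb] -> 12 lines: lkfps dhmq cmjpb bqc moip hetf pmgba xzhuz fnkiv ldk himhg rss
Hunk 3: at line 3 remove [moip,hetf,pmgba] add [hvip,cnbmv] -> 11 lines: lkfps dhmq cmjpb bqc hvip cnbmv xzhuz fnkiv ldk himhg rss
Hunk 4: at line 3 remove [hvip,cnbmv,xzhuz] add [aeymt] -> 9 lines: lkfps dhmq cmjpb bqc aeymt fnkiv ldk himhg rss
Hunk 5: at line 2 remove [bqc,aeymt] add [rbsry,mhfsx] -> 9 lines: lkfps dhmq cmjpb rbsry mhfsx fnkiv ldk himhg rss
Hunk 6: at line 3 remove [mhfsx,fnkiv,ldk] add [hysz,jpdo] -> 8 lines: lkfps dhmq cmjpb rbsry hysz jpdo himhg rss
Final line count: 8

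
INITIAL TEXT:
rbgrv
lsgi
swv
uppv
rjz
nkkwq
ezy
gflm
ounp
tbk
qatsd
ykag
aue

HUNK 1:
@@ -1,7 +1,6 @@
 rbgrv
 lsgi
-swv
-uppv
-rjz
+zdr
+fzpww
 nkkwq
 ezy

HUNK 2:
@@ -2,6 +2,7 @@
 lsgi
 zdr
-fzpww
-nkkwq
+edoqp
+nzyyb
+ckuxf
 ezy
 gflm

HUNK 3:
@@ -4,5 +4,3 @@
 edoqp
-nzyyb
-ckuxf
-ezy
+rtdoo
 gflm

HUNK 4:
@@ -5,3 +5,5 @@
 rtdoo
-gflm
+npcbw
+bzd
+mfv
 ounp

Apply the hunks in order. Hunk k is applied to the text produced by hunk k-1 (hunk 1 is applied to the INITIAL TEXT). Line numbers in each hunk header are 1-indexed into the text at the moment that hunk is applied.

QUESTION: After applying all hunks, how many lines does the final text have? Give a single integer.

Answer: 13

Derivation:
Hunk 1: at line 1 remove [swv,uppv,rjz] add [zdr,fzpww] -> 12 lines: rbgrv lsgi zdr fzpww nkkwq ezy gflm ounp tbk qatsd ykag aue
Hunk 2: at line 2 remove [fzpww,nkkwq] add [edoqp,nzyyb,ckuxf] -> 13 lines: rbgrv lsgi zdr edoqp nzyyb ckuxf ezy gflm ounp tbk qatsd ykag aue
Hunk 3: at line 4 remove [nzyyb,ckuxf,ezy] add [rtdoo] -> 11 lines: rbgrv lsgi zdr edoqp rtdoo gflm ounp tbk qatsd ykag aue
Hunk 4: at line 5 remove [gflm] add [npcbw,bzd,mfv] -> 13 lines: rbgrv lsgi zdr edoqp rtdoo npcbw bzd mfv ounp tbk qatsd ykag aue
Final line count: 13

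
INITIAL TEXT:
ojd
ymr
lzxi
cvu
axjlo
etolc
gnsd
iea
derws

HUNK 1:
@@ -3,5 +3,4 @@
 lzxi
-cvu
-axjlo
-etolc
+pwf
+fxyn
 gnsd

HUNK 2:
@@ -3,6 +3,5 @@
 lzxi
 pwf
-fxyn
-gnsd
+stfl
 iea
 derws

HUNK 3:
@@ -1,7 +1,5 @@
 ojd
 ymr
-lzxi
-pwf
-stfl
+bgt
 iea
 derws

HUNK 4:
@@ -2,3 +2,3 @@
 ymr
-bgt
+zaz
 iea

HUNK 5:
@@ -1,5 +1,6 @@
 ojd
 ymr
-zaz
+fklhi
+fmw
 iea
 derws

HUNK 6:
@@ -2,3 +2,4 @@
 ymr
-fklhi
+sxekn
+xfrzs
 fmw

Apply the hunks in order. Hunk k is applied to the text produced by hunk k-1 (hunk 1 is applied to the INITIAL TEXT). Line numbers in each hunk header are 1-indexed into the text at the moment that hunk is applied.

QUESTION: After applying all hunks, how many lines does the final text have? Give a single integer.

Hunk 1: at line 3 remove [cvu,axjlo,etolc] add [pwf,fxyn] -> 8 lines: ojd ymr lzxi pwf fxyn gnsd iea derws
Hunk 2: at line 3 remove [fxyn,gnsd] add [stfl] -> 7 lines: ojd ymr lzxi pwf stfl iea derws
Hunk 3: at line 1 remove [lzxi,pwf,stfl] add [bgt] -> 5 lines: ojd ymr bgt iea derws
Hunk 4: at line 2 remove [bgt] add [zaz] -> 5 lines: ojd ymr zaz iea derws
Hunk 5: at line 1 remove [zaz] add [fklhi,fmw] -> 6 lines: ojd ymr fklhi fmw iea derws
Hunk 6: at line 2 remove [fklhi] add [sxekn,xfrzs] -> 7 lines: ojd ymr sxekn xfrzs fmw iea derws
Final line count: 7

Answer: 7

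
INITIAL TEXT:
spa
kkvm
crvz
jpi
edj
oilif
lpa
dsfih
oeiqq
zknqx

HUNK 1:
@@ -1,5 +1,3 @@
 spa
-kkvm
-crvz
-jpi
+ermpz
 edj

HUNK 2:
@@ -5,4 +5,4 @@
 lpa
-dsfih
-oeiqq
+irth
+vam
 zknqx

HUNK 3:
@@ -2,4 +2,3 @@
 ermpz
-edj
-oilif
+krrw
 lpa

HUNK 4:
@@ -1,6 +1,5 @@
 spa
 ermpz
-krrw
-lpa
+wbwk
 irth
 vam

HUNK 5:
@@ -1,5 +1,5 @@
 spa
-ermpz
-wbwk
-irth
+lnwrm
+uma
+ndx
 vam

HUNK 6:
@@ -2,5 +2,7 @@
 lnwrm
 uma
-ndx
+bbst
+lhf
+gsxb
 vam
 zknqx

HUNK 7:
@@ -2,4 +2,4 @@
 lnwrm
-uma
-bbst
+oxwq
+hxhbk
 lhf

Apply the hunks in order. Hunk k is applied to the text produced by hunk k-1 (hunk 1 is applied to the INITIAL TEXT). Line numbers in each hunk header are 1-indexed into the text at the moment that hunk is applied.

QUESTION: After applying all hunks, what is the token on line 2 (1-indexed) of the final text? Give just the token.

Answer: lnwrm

Derivation:
Hunk 1: at line 1 remove [kkvm,crvz,jpi] add [ermpz] -> 8 lines: spa ermpz edj oilif lpa dsfih oeiqq zknqx
Hunk 2: at line 5 remove [dsfih,oeiqq] add [irth,vam] -> 8 lines: spa ermpz edj oilif lpa irth vam zknqx
Hunk 3: at line 2 remove [edj,oilif] add [krrw] -> 7 lines: spa ermpz krrw lpa irth vam zknqx
Hunk 4: at line 1 remove [krrw,lpa] add [wbwk] -> 6 lines: spa ermpz wbwk irth vam zknqx
Hunk 5: at line 1 remove [ermpz,wbwk,irth] add [lnwrm,uma,ndx] -> 6 lines: spa lnwrm uma ndx vam zknqx
Hunk 6: at line 2 remove [ndx] add [bbst,lhf,gsxb] -> 8 lines: spa lnwrm uma bbst lhf gsxb vam zknqx
Hunk 7: at line 2 remove [uma,bbst] add [oxwq,hxhbk] -> 8 lines: spa lnwrm oxwq hxhbk lhf gsxb vam zknqx
Final line 2: lnwrm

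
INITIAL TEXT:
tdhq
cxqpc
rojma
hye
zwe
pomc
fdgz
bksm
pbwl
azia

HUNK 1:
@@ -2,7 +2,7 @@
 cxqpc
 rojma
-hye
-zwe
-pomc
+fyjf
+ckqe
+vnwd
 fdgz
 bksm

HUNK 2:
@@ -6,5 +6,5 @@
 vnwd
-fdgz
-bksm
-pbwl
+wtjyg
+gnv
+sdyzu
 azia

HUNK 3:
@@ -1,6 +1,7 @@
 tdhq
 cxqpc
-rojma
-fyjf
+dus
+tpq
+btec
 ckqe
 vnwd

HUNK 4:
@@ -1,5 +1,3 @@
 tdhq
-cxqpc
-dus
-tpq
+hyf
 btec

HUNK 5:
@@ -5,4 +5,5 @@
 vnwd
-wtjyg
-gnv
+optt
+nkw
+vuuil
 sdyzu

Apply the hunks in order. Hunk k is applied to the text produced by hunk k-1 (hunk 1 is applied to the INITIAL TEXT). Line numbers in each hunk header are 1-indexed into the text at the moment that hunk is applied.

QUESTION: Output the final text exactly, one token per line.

Hunk 1: at line 2 remove [hye,zwe,pomc] add [fyjf,ckqe,vnwd] -> 10 lines: tdhq cxqpc rojma fyjf ckqe vnwd fdgz bksm pbwl azia
Hunk 2: at line 6 remove [fdgz,bksm,pbwl] add [wtjyg,gnv,sdyzu] -> 10 lines: tdhq cxqpc rojma fyjf ckqe vnwd wtjyg gnv sdyzu azia
Hunk 3: at line 1 remove [rojma,fyjf] add [dus,tpq,btec] -> 11 lines: tdhq cxqpc dus tpq btec ckqe vnwd wtjyg gnv sdyzu azia
Hunk 4: at line 1 remove [cxqpc,dus,tpq] add [hyf] -> 9 lines: tdhq hyf btec ckqe vnwd wtjyg gnv sdyzu azia
Hunk 5: at line 5 remove [wtjyg,gnv] add [optt,nkw,vuuil] -> 10 lines: tdhq hyf btec ckqe vnwd optt nkw vuuil sdyzu azia

Answer: tdhq
hyf
btec
ckqe
vnwd
optt
nkw
vuuil
sdyzu
azia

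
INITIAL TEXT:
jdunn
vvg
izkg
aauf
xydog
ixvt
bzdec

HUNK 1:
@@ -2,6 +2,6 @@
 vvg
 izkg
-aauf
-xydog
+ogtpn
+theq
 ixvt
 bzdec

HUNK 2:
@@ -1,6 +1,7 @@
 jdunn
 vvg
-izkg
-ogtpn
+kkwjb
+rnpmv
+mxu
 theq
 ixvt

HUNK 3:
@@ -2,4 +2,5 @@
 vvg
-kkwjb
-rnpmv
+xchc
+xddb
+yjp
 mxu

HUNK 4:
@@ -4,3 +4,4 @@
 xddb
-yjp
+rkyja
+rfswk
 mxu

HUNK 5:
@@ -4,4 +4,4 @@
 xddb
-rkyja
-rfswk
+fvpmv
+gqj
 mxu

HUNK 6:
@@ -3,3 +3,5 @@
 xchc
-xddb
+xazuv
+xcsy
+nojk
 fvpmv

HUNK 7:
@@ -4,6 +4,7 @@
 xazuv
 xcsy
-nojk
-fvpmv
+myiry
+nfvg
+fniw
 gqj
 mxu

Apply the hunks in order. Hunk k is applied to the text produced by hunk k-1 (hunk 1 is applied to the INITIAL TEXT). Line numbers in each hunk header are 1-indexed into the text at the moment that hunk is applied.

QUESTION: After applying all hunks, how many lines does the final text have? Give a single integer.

Answer: 13

Derivation:
Hunk 1: at line 2 remove [aauf,xydog] add [ogtpn,theq] -> 7 lines: jdunn vvg izkg ogtpn theq ixvt bzdec
Hunk 2: at line 1 remove [izkg,ogtpn] add [kkwjb,rnpmv,mxu] -> 8 lines: jdunn vvg kkwjb rnpmv mxu theq ixvt bzdec
Hunk 3: at line 2 remove [kkwjb,rnpmv] add [xchc,xddb,yjp] -> 9 lines: jdunn vvg xchc xddb yjp mxu theq ixvt bzdec
Hunk 4: at line 4 remove [yjp] add [rkyja,rfswk] -> 10 lines: jdunn vvg xchc xddb rkyja rfswk mxu theq ixvt bzdec
Hunk 5: at line 4 remove [rkyja,rfswk] add [fvpmv,gqj] -> 10 lines: jdunn vvg xchc xddb fvpmv gqj mxu theq ixvt bzdec
Hunk 6: at line 3 remove [xddb] add [xazuv,xcsy,nojk] -> 12 lines: jdunn vvg xchc xazuv xcsy nojk fvpmv gqj mxu theq ixvt bzdec
Hunk 7: at line 4 remove [nojk,fvpmv] add [myiry,nfvg,fniw] -> 13 lines: jdunn vvg xchc xazuv xcsy myiry nfvg fniw gqj mxu theq ixvt bzdec
Final line count: 13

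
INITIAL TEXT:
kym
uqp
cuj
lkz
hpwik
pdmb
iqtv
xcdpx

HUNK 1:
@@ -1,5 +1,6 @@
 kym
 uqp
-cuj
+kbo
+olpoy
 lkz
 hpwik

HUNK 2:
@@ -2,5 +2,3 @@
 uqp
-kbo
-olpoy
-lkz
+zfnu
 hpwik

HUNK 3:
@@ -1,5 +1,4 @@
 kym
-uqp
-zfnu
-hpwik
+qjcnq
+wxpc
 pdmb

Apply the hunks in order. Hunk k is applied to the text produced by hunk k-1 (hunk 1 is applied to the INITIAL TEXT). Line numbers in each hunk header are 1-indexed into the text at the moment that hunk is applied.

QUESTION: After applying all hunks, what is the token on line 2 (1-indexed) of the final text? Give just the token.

Answer: qjcnq

Derivation:
Hunk 1: at line 1 remove [cuj] add [kbo,olpoy] -> 9 lines: kym uqp kbo olpoy lkz hpwik pdmb iqtv xcdpx
Hunk 2: at line 2 remove [kbo,olpoy,lkz] add [zfnu] -> 7 lines: kym uqp zfnu hpwik pdmb iqtv xcdpx
Hunk 3: at line 1 remove [uqp,zfnu,hpwik] add [qjcnq,wxpc] -> 6 lines: kym qjcnq wxpc pdmb iqtv xcdpx
Final line 2: qjcnq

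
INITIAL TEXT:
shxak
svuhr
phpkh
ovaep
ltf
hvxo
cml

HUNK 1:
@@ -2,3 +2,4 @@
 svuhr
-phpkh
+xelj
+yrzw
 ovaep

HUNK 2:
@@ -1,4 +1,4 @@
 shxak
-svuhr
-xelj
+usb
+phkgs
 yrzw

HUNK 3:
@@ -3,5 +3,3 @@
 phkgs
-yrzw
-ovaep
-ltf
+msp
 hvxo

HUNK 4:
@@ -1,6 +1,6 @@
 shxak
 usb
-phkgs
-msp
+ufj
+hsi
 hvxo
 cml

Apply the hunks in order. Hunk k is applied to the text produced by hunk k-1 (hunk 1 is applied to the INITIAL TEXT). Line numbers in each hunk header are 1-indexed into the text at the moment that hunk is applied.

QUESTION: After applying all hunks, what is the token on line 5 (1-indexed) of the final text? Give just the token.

Hunk 1: at line 2 remove [phpkh] add [xelj,yrzw] -> 8 lines: shxak svuhr xelj yrzw ovaep ltf hvxo cml
Hunk 2: at line 1 remove [svuhr,xelj] add [usb,phkgs] -> 8 lines: shxak usb phkgs yrzw ovaep ltf hvxo cml
Hunk 3: at line 3 remove [yrzw,ovaep,ltf] add [msp] -> 6 lines: shxak usb phkgs msp hvxo cml
Hunk 4: at line 1 remove [phkgs,msp] add [ufj,hsi] -> 6 lines: shxak usb ufj hsi hvxo cml
Final line 5: hvxo

Answer: hvxo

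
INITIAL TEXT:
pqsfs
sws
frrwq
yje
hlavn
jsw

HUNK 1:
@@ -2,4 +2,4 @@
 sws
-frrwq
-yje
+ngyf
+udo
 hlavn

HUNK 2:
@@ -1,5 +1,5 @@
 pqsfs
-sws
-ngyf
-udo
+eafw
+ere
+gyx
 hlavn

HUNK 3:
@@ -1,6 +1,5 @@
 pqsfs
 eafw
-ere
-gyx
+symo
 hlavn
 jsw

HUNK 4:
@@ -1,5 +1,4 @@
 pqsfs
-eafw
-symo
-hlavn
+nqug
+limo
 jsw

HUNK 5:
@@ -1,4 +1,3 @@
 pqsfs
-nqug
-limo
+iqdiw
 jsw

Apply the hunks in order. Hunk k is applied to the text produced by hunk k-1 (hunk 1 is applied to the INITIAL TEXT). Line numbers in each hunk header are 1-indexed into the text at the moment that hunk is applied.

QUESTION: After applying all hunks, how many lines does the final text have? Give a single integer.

Answer: 3

Derivation:
Hunk 1: at line 2 remove [frrwq,yje] add [ngyf,udo] -> 6 lines: pqsfs sws ngyf udo hlavn jsw
Hunk 2: at line 1 remove [sws,ngyf,udo] add [eafw,ere,gyx] -> 6 lines: pqsfs eafw ere gyx hlavn jsw
Hunk 3: at line 1 remove [ere,gyx] add [symo] -> 5 lines: pqsfs eafw symo hlavn jsw
Hunk 4: at line 1 remove [eafw,symo,hlavn] add [nqug,limo] -> 4 lines: pqsfs nqug limo jsw
Hunk 5: at line 1 remove [nqug,limo] add [iqdiw] -> 3 lines: pqsfs iqdiw jsw
Final line count: 3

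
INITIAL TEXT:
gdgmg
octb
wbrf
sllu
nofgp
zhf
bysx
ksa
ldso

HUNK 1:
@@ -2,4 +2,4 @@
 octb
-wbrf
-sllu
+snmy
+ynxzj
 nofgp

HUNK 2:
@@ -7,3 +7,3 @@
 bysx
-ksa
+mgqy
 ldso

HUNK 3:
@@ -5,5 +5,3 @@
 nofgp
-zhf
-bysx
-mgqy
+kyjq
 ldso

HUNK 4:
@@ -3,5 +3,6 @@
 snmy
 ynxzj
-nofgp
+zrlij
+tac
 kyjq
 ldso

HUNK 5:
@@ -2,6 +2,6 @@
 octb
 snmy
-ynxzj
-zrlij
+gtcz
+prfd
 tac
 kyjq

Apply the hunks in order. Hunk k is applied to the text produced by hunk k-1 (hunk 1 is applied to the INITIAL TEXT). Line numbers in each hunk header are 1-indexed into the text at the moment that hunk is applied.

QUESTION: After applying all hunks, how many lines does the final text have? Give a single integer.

Answer: 8

Derivation:
Hunk 1: at line 2 remove [wbrf,sllu] add [snmy,ynxzj] -> 9 lines: gdgmg octb snmy ynxzj nofgp zhf bysx ksa ldso
Hunk 2: at line 7 remove [ksa] add [mgqy] -> 9 lines: gdgmg octb snmy ynxzj nofgp zhf bysx mgqy ldso
Hunk 3: at line 5 remove [zhf,bysx,mgqy] add [kyjq] -> 7 lines: gdgmg octb snmy ynxzj nofgp kyjq ldso
Hunk 4: at line 3 remove [nofgp] add [zrlij,tac] -> 8 lines: gdgmg octb snmy ynxzj zrlij tac kyjq ldso
Hunk 5: at line 2 remove [ynxzj,zrlij] add [gtcz,prfd] -> 8 lines: gdgmg octb snmy gtcz prfd tac kyjq ldso
Final line count: 8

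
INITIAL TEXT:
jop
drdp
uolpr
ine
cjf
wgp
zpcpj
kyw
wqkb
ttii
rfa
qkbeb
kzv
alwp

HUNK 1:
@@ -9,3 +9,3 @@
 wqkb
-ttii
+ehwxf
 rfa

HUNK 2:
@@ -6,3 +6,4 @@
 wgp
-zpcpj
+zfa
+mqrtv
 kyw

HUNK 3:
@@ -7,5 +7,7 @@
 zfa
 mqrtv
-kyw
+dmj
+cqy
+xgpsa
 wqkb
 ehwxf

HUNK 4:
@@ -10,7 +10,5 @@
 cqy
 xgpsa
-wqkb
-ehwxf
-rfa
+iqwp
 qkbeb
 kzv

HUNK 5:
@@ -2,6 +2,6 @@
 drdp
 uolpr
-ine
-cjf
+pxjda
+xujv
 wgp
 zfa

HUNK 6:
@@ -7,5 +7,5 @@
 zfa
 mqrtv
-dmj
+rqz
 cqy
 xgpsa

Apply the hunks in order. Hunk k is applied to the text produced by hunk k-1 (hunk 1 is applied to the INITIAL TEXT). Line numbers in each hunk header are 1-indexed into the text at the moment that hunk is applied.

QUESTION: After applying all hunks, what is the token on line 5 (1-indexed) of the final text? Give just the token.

Hunk 1: at line 9 remove [ttii] add [ehwxf] -> 14 lines: jop drdp uolpr ine cjf wgp zpcpj kyw wqkb ehwxf rfa qkbeb kzv alwp
Hunk 2: at line 6 remove [zpcpj] add [zfa,mqrtv] -> 15 lines: jop drdp uolpr ine cjf wgp zfa mqrtv kyw wqkb ehwxf rfa qkbeb kzv alwp
Hunk 3: at line 7 remove [kyw] add [dmj,cqy,xgpsa] -> 17 lines: jop drdp uolpr ine cjf wgp zfa mqrtv dmj cqy xgpsa wqkb ehwxf rfa qkbeb kzv alwp
Hunk 4: at line 10 remove [wqkb,ehwxf,rfa] add [iqwp] -> 15 lines: jop drdp uolpr ine cjf wgp zfa mqrtv dmj cqy xgpsa iqwp qkbeb kzv alwp
Hunk 5: at line 2 remove [ine,cjf] add [pxjda,xujv] -> 15 lines: jop drdp uolpr pxjda xujv wgp zfa mqrtv dmj cqy xgpsa iqwp qkbeb kzv alwp
Hunk 6: at line 7 remove [dmj] add [rqz] -> 15 lines: jop drdp uolpr pxjda xujv wgp zfa mqrtv rqz cqy xgpsa iqwp qkbeb kzv alwp
Final line 5: xujv

Answer: xujv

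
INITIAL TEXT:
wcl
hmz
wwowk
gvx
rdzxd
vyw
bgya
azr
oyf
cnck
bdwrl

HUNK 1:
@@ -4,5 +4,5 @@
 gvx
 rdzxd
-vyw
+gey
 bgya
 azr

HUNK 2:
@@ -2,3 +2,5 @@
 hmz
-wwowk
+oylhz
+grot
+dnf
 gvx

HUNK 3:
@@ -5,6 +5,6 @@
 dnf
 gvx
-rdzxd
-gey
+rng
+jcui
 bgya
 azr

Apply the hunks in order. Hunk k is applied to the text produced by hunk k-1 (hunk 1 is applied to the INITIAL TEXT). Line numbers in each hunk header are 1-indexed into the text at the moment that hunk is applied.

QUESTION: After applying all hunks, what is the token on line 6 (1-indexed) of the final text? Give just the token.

Answer: gvx

Derivation:
Hunk 1: at line 4 remove [vyw] add [gey] -> 11 lines: wcl hmz wwowk gvx rdzxd gey bgya azr oyf cnck bdwrl
Hunk 2: at line 2 remove [wwowk] add [oylhz,grot,dnf] -> 13 lines: wcl hmz oylhz grot dnf gvx rdzxd gey bgya azr oyf cnck bdwrl
Hunk 3: at line 5 remove [rdzxd,gey] add [rng,jcui] -> 13 lines: wcl hmz oylhz grot dnf gvx rng jcui bgya azr oyf cnck bdwrl
Final line 6: gvx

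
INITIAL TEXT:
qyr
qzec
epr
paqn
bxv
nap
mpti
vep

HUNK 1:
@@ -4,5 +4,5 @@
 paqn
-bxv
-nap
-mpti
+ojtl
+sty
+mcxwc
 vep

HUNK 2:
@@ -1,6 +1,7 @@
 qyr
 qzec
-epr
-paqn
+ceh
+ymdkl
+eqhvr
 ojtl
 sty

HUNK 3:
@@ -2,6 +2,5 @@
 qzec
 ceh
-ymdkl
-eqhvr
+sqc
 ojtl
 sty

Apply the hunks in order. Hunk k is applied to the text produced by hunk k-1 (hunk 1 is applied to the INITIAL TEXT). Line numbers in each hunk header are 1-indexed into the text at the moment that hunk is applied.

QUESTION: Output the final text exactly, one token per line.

Hunk 1: at line 4 remove [bxv,nap,mpti] add [ojtl,sty,mcxwc] -> 8 lines: qyr qzec epr paqn ojtl sty mcxwc vep
Hunk 2: at line 1 remove [epr,paqn] add [ceh,ymdkl,eqhvr] -> 9 lines: qyr qzec ceh ymdkl eqhvr ojtl sty mcxwc vep
Hunk 3: at line 2 remove [ymdkl,eqhvr] add [sqc] -> 8 lines: qyr qzec ceh sqc ojtl sty mcxwc vep

Answer: qyr
qzec
ceh
sqc
ojtl
sty
mcxwc
vep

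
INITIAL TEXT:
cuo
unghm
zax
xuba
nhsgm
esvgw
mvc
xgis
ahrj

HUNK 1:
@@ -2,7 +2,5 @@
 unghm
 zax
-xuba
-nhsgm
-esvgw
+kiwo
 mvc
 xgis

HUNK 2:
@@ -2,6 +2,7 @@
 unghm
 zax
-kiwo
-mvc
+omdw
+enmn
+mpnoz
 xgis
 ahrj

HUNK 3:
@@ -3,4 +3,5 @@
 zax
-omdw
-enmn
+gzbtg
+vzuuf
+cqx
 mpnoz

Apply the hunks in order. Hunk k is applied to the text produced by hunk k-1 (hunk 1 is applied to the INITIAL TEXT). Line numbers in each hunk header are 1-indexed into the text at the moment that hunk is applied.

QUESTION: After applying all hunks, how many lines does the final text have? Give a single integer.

Answer: 9

Derivation:
Hunk 1: at line 2 remove [xuba,nhsgm,esvgw] add [kiwo] -> 7 lines: cuo unghm zax kiwo mvc xgis ahrj
Hunk 2: at line 2 remove [kiwo,mvc] add [omdw,enmn,mpnoz] -> 8 lines: cuo unghm zax omdw enmn mpnoz xgis ahrj
Hunk 3: at line 3 remove [omdw,enmn] add [gzbtg,vzuuf,cqx] -> 9 lines: cuo unghm zax gzbtg vzuuf cqx mpnoz xgis ahrj
Final line count: 9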